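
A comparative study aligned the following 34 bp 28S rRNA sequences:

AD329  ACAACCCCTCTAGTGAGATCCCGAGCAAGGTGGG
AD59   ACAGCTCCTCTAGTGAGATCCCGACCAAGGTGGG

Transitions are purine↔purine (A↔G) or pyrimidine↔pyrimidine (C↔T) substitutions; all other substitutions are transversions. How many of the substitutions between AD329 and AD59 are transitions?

The sequences differ at positions 4 (A/G, transition), 6 (C/T, transition), 25 (G/C, transversion).
Of the 3 differences, 2 transitions and 1 transversion, so the answer is 2.

2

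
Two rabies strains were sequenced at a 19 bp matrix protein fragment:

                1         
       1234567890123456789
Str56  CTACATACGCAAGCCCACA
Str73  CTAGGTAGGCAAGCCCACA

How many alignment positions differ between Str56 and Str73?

3

Differing sites — 4:C/G; 5:A/G; 8:C/G.
That gives 3 mismatches out of 19 aligned sites, so the Hamming distance is 3.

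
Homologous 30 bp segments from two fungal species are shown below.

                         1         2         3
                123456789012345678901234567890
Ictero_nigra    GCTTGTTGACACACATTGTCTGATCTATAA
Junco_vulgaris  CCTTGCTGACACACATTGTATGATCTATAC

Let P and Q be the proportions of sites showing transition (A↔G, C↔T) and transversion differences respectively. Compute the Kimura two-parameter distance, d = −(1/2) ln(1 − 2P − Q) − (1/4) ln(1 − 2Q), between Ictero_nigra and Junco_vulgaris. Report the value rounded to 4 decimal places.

0.1469

Differing sites — 1:G/C (Tv); 6:T/C (Ti); 20:C/A (Tv); 30:A/C (Tv).
Of the 4 differences, 1 transition and 3 transversions over 30 sites: P = 1/30 = 0.033333, Q = 3/30 = 0.100000.
d = −0.5·ln(0.833334) − 0.25·ln(0.800000) = −0.5·(-0.182321) − 0.25·(-0.223144) = 0.1469.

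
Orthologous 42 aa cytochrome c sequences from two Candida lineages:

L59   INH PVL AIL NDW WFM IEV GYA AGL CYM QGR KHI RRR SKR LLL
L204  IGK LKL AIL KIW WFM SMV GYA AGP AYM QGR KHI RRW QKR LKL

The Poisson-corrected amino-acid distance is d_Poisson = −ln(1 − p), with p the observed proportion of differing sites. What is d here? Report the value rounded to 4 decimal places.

Mismatches occur at site 2 (N↔G), site 3 (H↔K), site 4 (P↔L), site 5 (V↔K), site 10 (N↔K), site 11 (D↔I), site 16 (I↔S), site 17 (E↔M), site 24 (L↔P), site 25 (C↔A), site 36 (R↔W), site 37 (S↔Q), site 41 (L↔K).
p = 13/42 = 0.309524.
d = −ln(1 − 0.309524) = −ln(0.690476) = 0.3704.

0.3704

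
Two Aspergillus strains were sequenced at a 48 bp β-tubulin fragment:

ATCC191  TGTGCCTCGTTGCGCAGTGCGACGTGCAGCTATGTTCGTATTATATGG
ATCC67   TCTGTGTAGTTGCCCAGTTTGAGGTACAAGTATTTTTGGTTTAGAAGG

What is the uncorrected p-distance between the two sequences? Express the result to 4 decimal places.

Differing sites — 2:G/C; 5:C/T; 6:C/G; 8:C/A; 14:G/C; 19:G/T; 20:C/T; 23:C/G; 26:G/A; 29:G/A; 30:C/G; 34:G/T; 37:C/T; 39:T/G; 40:A/T; 44:T/G; 46:T/A.
There are 17 differences over 48 sites, so p = 17/48 = 0.3542.

0.3542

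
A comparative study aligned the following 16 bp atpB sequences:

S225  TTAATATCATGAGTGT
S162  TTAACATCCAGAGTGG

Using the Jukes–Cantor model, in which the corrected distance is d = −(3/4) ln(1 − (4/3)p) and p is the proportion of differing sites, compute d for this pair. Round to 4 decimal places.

Differing sites — 5:T/C; 9:A/C; 10:T/A; 16:T/G.
p = 4/16 = 0.250000.
d = −0.75 · ln(1 − (4/3)·0.250000) = −0.75 · ln(0.666667) = −0.75 · (-0.405465) = 0.3041.

0.3041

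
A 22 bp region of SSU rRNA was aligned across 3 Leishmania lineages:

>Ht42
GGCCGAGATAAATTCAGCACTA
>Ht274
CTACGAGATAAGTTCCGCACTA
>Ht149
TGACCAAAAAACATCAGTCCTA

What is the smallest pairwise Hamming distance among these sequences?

5

Pairwise Hamming distances:
  Ht42 vs Ht274: 5
  Ht42 vs Ht149: 9
  Ht274 vs Ht149: 10
The smallest is 5, between Ht42 and Ht274.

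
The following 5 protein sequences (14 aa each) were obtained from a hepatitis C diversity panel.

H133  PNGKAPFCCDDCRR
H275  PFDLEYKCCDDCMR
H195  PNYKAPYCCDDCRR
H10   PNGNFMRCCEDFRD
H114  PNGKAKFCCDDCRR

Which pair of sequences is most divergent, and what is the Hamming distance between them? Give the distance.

Pairwise Hamming distances:
  H133 vs H275: 7
  H133 vs H195: 2
  H133 vs H10: 7
  H133 vs H114: 1
  H275 vs H195: 7
  H275 vs H10: 10
  H275 vs H114: 7
  H195 vs H10: 8
  H195 vs H114: 3
  H10 vs H114: 7
The largest is 10, between H275 and H10.

10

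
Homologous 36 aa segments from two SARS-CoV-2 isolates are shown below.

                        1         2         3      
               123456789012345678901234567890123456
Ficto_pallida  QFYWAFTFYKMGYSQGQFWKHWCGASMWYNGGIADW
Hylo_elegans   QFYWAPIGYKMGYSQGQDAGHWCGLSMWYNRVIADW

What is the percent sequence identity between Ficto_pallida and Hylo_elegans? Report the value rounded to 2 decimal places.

75.00%

Differing sites — 6:F/P; 7:T/I; 8:F/G; 18:F/D; 19:W/A; 20:K/G; 25:A/L; 31:G/R; 32:G/V.
27 of the 36 sites match, so the percent identity is 27/36 × 100 = 75.00%.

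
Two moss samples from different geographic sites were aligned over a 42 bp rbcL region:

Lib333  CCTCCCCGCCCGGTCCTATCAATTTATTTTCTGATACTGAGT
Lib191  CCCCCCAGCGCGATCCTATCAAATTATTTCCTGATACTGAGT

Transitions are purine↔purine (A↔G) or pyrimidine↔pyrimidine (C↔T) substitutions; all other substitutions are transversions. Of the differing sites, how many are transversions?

Differing sites — 3:T/C (Ti); 7:C/A (Tv); 10:C/G (Tv); 13:G/A (Ti); 23:T/A (Tv); 30:T/C (Ti).
Of the 6 differences, 3 transitions and 3 transversions, so the answer is 3.

3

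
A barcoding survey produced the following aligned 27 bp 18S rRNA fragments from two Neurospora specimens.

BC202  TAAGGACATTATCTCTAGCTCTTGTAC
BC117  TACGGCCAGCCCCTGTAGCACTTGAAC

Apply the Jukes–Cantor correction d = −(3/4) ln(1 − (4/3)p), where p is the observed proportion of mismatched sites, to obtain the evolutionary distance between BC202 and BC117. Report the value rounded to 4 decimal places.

Differing sites — 3:A/C; 6:A/C; 9:T/G; 10:T/C; 11:A/C; 12:T/C; 15:C/G; 20:T/A; 25:T/A.
p = 9/27 = 0.333333.
d = −0.75 · ln(1 − (4/3)·0.333333) = −0.75 · ln(0.555556) = −0.75 · (-0.587786) = 0.4408.

0.4408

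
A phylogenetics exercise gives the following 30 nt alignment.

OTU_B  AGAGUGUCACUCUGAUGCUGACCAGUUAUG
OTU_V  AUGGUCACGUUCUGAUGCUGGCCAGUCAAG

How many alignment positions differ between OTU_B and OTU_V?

The sequences differ at positions 2 (G/U), 3 (A/G), 6 (G/C), 7 (U/A), 9 (A/G), 10 (C/U), 21 (A/G), 27 (U/C), 29 (U/A).
That gives 9 mismatches out of 30 aligned sites, so the Hamming distance is 9.

9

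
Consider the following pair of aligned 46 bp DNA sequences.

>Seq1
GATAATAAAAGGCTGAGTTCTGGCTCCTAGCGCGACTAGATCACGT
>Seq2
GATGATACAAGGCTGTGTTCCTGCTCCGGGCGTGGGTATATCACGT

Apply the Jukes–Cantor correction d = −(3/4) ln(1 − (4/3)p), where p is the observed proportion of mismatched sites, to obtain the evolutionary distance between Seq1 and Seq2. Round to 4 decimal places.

0.2880

The sequences differ at positions 4 (A/G), 8 (A/C), 16 (A/T), 21 (T/C), 22 (G/T), 28 (T/G), 29 (A/G), 33 (C/T), 35 (A/G), 36 (C/G), 39 (G/T).
p = 11/46 = 0.239130.
d = −0.75 · ln(1 − (4/3)·0.239130) = −0.75 · ln(0.681160) = −0.75 · (-0.383958) = 0.2880.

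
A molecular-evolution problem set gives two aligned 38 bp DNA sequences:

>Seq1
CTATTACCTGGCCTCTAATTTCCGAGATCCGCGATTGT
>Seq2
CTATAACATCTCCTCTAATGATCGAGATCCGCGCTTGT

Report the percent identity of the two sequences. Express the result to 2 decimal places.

The sequences differ at positions 5 (T/A), 8 (C/A), 10 (G/C), 11 (G/T), 20 (T/G), 21 (T/A), 22 (C/T), 34 (A/C).
30 of the 38 sites match, so the percent identity is 30/38 × 100 = 78.95%.

78.95%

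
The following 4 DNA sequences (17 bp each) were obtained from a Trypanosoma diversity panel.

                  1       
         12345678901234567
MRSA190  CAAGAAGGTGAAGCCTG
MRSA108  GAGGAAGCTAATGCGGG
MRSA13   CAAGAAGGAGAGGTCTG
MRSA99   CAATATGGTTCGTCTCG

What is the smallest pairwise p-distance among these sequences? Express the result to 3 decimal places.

0.176

Pairwise Hamming distances:
  MRSA190 vs MRSA108: 7
  MRSA190 vs MRSA13: 3
  MRSA190 vs MRSA99: 8
  MRSA108 vs MRSA13: 9
  MRSA108 vs MRSA99: 11
  MRSA13 vs MRSA99: 9
The smallest is 3 mismatches, between MRSA190 and MRSA13; p = 3/17 = 0.176.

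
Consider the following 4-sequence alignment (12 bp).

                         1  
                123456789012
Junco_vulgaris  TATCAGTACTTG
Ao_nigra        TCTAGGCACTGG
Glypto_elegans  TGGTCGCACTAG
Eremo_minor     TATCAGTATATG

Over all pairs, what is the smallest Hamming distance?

Pairwise Hamming distances:
  Junco_vulgaris vs Ao_nigra: 5
  Junco_vulgaris vs Glypto_elegans: 6
  Junco_vulgaris vs Eremo_minor: 2
  Ao_nigra vs Glypto_elegans: 5
  Ao_nigra vs Eremo_minor: 7
  Glypto_elegans vs Eremo_minor: 8
The smallest is 2, between Junco_vulgaris and Eremo_minor.

2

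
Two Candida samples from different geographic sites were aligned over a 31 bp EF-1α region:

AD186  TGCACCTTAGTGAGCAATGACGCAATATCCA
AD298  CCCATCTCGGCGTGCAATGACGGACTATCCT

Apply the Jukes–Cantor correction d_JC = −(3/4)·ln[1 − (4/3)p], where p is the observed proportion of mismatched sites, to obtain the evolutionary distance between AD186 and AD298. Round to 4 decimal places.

0.4217

The sequences differ at positions 1 (T/C), 2 (G/C), 5 (C/T), 8 (T/C), 9 (A/G), 11 (T/C), 13 (A/T), 23 (C/G), 25 (A/C), 31 (A/T).
p = 10/31 = 0.322581.
d = −0.75 · ln(1 − (4/3)·0.322581) = −0.75 · ln(0.569892) = −0.75 · (-0.562308) = 0.4217.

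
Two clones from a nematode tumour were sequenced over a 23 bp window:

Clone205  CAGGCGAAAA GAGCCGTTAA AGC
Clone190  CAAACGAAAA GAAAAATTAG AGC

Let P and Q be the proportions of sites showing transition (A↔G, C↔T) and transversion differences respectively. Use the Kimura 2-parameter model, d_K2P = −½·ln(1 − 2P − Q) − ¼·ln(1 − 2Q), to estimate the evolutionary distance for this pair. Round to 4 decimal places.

Differing sites — 3:G/A (Ti); 4:G/A (Ti); 13:G/A (Ti); 14:C/A (Tv); 15:C/A (Tv); 16:G/A (Ti); 20:A/G (Ti).
Of the 7 differences, 5 transitions and 2 transversions over 23 sites: P = 5/23 = 0.217391, Q = 2/23 = 0.086957.
d = −0.5·ln(0.478261) − 0.25·ln(0.826086) = −0.5·(-0.737599) − 0.25·(-0.191056) = 0.4166.

0.4166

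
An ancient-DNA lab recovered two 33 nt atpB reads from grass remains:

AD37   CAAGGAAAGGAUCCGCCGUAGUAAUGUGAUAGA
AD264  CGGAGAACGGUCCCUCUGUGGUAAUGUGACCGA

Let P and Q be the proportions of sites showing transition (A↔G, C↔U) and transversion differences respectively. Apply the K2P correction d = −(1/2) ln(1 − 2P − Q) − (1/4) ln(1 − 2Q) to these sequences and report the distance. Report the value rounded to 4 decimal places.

0.4636

Mismatches occur at site 2 (A→G, transition), site 3 (A→G, transition), site 4 (G→A, transition), site 8 (A→C, transversion), site 11 (A→U, transversion), site 12 (U→C, transition), site 15 (G→U, transversion), site 17 (C→U, transition), site 20 (A→G, transition), site 30 (U→C, transition), site 31 (A→C, transversion).
Of the 11 differences, 7 transitions and 4 transversions over 33 sites: P = 7/33 = 0.212121, Q = 4/33 = 0.121212.
d = −0.5·ln(0.454546) − 0.25·ln(0.757576) = −0.5·(-0.788456) − 0.25·(-0.277631) = 0.4636.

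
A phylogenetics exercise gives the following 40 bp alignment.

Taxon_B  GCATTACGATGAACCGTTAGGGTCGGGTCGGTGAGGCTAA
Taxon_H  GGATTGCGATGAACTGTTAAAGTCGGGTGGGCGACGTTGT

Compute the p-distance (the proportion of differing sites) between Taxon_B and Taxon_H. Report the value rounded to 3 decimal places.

The sequences differ at positions 2 (C/G), 6 (A/G), 15 (C/T), 20 (G/A), 21 (G/A), 29 (C/G), 32 (T/C), 35 (G/C), 37 (C/T), 39 (A/G), 40 (A/T).
There are 11 differences over 40 sites, so p = 11/40 = 0.275.

0.275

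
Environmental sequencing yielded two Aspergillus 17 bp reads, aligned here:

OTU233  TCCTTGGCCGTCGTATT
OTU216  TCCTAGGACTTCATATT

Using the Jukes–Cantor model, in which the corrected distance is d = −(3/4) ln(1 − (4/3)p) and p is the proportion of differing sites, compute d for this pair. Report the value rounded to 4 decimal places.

The sequences differ at positions 5 (T/A), 8 (C/A), 10 (G/T), 13 (G/A).
p = 4/17 = 0.235294.
d = −0.75 · ln(1 − (4/3)·0.235294) = −0.75 · ln(0.686275) = −0.75 · (-0.376477) = 0.2824.

0.2824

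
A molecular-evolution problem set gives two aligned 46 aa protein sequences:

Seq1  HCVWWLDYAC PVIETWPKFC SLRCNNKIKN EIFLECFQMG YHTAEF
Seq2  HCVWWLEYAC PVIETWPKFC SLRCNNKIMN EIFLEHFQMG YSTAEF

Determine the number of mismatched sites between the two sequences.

4

The sequences differ at positions 7 (D/E), 29 (K/M), 36 (C/H), 42 (H/S).
That gives 4 mismatches out of 46 aligned sites, so the Hamming distance is 4.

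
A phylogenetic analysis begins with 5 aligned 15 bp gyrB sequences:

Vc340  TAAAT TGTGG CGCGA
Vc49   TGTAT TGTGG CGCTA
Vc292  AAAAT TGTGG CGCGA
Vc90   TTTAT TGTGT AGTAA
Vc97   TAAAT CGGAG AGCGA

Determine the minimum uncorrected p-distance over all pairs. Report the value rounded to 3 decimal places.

Pairwise Hamming distances:
  Vc340 vs Vc49: 3
  Vc340 vs Vc292: 1
  Vc340 vs Vc90: 6
  Vc340 vs Vc97: 4
  Vc49 vs Vc292: 4
  Vc49 vs Vc90: 5
  Vc49 vs Vc97: 7
  Vc292 vs Vc90: 7
  Vc292 vs Vc97: 5
  Vc90 vs Vc97: 8
The smallest is 1 mismatch, between Vc340 and Vc292; p = 1/15 = 0.067.

0.067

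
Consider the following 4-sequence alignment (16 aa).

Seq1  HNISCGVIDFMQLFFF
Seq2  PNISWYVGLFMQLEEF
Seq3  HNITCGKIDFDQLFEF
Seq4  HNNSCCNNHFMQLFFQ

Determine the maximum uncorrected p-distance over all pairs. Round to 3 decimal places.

Pairwise Hamming distances:
  Seq1 vs Seq2: 7
  Seq1 vs Seq3: 4
  Seq1 vs Seq4: 6
  Seq2 vs Seq3: 9
  Seq2 vs Seq4: 10
  Seq3 vs Seq4: 9
The largest is 10 mismatches, between Seq2 and Seq4; p = 10/16 = 0.625.

0.625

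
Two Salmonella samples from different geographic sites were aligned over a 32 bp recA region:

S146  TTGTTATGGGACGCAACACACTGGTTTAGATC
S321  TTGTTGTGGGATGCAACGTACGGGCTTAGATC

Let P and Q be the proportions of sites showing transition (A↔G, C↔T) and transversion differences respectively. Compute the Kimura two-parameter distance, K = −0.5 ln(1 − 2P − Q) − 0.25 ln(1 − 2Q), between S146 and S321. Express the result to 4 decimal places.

The sequences differ at positions 6 (A/G, transition), 12 (C/T, transition), 18 (A/G, transition), 19 (C/T, transition), 22 (T/G, transversion), 25 (T/C, transition).
Of the 6 differences, 5 transitions and 1 transversion over 32 sites: P = 5/32 = 0.156250, Q = 1/32 = 0.031250.
d = −0.5·ln(0.656250) − 0.25·ln(0.937500) = −0.5·(-0.421213) − 0.25·(-0.064539) = 0.2267.

0.2267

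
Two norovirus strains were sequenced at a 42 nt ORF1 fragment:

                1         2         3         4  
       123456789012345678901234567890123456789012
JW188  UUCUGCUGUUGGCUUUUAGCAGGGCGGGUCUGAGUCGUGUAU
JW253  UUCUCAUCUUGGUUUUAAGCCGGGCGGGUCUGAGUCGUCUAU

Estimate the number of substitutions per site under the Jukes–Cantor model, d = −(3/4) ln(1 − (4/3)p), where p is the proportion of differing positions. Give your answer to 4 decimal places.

0.1885

Mismatches occur at site 5 (G→C), site 6 (C→A), site 8 (G→C), site 13 (C→U), site 17 (U→A), site 21 (A→C), site 39 (G→C).
p = 7/42 = 0.166667.
d = −0.75 · ln(1 − (4/3)·0.166667) = −0.75 · ln(0.777777) = −0.75 · (-0.251315) = 0.1885.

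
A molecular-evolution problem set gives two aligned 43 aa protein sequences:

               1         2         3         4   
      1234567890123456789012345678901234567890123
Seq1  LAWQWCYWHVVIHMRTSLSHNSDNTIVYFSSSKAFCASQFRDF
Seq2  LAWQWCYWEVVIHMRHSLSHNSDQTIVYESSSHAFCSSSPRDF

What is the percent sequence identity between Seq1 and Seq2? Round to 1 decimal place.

Mismatches occur at site 9 (H↔E), site 16 (T↔H), site 24 (N↔Q), site 29 (F↔E), site 33 (K↔H), site 37 (A↔S), site 39 (Q↔S), site 40 (F↔P).
35 of the 43 sites match, so the percent identity is 35/43 × 100 = 81.4%.

81.4%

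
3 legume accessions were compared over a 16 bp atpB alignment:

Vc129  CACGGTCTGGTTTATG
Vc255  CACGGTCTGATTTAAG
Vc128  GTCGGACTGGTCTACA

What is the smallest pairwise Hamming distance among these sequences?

Pairwise Hamming distances:
  Vc129 vs Vc255: 2
  Vc129 vs Vc128: 6
  Vc255 vs Vc128: 7
The smallest is 2, between Vc129 and Vc255.

2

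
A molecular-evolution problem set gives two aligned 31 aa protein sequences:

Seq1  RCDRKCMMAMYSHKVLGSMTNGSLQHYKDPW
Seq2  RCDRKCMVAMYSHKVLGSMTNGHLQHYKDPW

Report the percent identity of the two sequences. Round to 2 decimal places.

93.55%

Mismatches occur at site 8 (M↔V), site 23 (S↔H).
29 of the 31 sites match, so the percent identity is 29/31 × 100 = 93.55%.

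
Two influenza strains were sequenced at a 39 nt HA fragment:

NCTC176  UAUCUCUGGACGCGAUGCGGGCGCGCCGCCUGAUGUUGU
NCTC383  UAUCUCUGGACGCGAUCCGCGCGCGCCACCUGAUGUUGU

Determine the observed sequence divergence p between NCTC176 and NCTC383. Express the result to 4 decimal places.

The sequences differ at positions 17 (G/C), 20 (G/C), 28 (G/A).
There are 3 differences over 39 sites, so p = 3/39 = 0.0769.

0.0769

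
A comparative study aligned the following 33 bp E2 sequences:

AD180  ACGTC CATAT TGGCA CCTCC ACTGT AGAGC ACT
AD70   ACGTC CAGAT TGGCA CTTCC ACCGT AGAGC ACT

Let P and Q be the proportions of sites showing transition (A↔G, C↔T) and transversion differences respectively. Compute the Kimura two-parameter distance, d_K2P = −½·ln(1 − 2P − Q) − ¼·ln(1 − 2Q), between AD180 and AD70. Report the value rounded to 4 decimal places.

0.0978

Differing sites — 8:T/G (Tv); 17:C/T (Ti); 23:T/C (Ti).
Of the 3 differences, 2 transitions and 1 transversion over 33 sites: P = 2/33 = 0.060606, Q = 1/33 = 0.030303.
d = −0.5·ln(0.848485) − 0.25·ln(0.939394) = −0.5·(-0.164303) − 0.25·(-0.062520) = 0.0978.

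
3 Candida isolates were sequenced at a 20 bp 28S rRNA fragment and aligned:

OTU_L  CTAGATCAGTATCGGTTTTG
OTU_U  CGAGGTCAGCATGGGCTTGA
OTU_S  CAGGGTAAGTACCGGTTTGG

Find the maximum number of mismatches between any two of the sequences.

Pairwise Hamming distances:
  OTU_L vs OTU_U: 7
  OTU_L vs OTU_S: 6
  OTU_U vs OTU_S: 8
The largest is 8, between OTU_U and OTU_S.

8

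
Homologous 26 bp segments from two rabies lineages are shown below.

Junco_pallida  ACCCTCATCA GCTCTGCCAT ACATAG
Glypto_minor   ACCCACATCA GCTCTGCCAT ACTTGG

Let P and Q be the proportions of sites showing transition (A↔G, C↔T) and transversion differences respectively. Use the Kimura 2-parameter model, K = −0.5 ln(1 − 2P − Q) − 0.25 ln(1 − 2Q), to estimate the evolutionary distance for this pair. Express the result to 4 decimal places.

Mismatches occur at site 5 (T/A, transversion), site 23 (A/T, transversion), site 25 (A/G, transition).
Of the 3 differences, 1 transition and 2 transversions over 26 sites: P = 1/26 = 0.038462, Q = 2/26 = 0.076923.
d = −0.5·ln(0.846153) − 0.25·ln(0.846154) = −0.5·(-0.167055) − 0.25·(-0.167054) = 0.1253.

0.1253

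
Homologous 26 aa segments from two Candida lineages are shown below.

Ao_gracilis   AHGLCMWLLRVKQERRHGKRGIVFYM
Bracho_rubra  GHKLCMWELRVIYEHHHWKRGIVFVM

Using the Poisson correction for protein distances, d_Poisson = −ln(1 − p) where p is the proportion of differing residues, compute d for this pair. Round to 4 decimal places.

The sequences differ at positions 1 (A/G), 3 (G/K), 8 (L/E), 12 (K/I), 13 (Q/Y), 15 (R/H), 16 (R/H), 18 (G/W), 25 (Y/V).
p = 9/26 = 0.346154.
d = −ln(1 − 0.346154) = −ln(0.653846) = 0.4249.

0.4249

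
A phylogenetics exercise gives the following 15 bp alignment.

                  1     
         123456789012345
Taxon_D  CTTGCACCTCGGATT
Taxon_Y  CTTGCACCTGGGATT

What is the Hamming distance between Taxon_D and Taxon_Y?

Differing sites — 10:C/G.
That gives 1 mismatch out of 15 aligned sites, so the Hamming distance is 1.

1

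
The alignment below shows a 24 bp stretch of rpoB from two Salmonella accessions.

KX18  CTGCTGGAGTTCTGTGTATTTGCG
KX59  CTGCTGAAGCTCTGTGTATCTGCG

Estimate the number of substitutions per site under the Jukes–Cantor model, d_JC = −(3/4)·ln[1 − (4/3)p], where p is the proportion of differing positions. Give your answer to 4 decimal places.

Mismatches occur at site 7 (G/A), site 10 (T/C), site 20 (T/C).
p = 3/24 = 0.125000.
d = −0.75 · ln(1 − (4/3)·0.125000) = −0.75 · ln(0.833333) = −0.75 · (-0.182322) = 0.1367.

0.1367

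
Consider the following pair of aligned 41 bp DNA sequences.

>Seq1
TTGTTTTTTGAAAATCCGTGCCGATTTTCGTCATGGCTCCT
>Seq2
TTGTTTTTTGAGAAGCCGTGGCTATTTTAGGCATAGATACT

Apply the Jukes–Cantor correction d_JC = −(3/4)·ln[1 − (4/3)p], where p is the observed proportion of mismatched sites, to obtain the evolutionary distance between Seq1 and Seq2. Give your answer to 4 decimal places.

Differing sites — 12:A/G; 15:T/G; 21:C/G; 23:G/T; 29:C/A; 31:T/G; 35:G/A; 37:C/A; 39:C/A.
p = 9/41 = 0.219512.
d = −0.75 · ln(1 − (4/3)·0.219512) = −0.75 · ln(0.707317) = −0.75 · (-0.346276) = 0.2597.

0.2597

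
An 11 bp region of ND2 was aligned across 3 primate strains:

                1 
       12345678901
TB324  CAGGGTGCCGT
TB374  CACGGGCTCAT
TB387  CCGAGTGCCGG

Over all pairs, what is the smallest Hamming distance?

Pairwise Hamming distances:
  TB324 vs TB374: 5
  TB324 vs TB387: 3
  TB374 vs TB387: 8
The smallest is 3, between TB324 and TB387.

3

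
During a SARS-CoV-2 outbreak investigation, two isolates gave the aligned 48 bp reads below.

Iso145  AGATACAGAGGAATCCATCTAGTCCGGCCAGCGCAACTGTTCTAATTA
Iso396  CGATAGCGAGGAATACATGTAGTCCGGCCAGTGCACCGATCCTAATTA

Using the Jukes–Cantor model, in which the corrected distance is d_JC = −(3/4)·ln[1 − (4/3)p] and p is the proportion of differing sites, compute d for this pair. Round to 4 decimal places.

0.2441

Differing sites — 1:A/C; 6:C/G; 7:A/C; 15:C/A; 19:C/G; 32:C/T; 36:A/C; 38:T/G; 39:G/A; 41:T/C.
p = 10/48 = 0.208333.
d = −0.75 · ln(1 − (4/3)·0.208333) = −0.75 · ln(0.722223) = −0.75 · (-0.325421) = 0.2441.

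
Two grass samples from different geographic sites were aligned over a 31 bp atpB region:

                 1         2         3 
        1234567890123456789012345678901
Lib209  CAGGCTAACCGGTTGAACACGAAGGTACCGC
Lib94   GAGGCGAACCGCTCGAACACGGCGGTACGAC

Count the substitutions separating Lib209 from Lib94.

Mismatches occur at site 1 (C/G), site 6 (T/G), site 12 (G/C), site 14 (T/C), site 22 (A/G), site 23 (A/C), site 29 (C/G), site 30 (G/A).
That gives 8 mismatches out of 31 aligned sites, so the Hamming distance is 8.

8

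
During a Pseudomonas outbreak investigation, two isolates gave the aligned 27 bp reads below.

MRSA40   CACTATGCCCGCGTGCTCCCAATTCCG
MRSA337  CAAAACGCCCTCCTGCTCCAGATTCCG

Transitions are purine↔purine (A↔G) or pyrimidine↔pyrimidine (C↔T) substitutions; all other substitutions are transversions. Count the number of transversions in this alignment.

5

Differing sites — 3:C/A (Tv); 4:T/A (Tv); 6:T/C (Ti); 11:G/T (Tv); 13:G/C (Tv); 20:C/A (Tv); 21:A/G (Ti).
Of the 7 differences, 2 transitions and 5 transversions, so the answer is 5.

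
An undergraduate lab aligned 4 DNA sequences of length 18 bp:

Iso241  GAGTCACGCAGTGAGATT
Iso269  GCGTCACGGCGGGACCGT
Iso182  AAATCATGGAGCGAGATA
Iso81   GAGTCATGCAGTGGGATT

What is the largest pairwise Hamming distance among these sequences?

10

Pairwise Hamming distances:
  Iso241 vs Iso269: 7
  Iso241 vs Iso182: 6
  Iso241 vs Iso81: 2
  Iso269 vs Iso182: 10
  Iso269 vs Iso81: 9
  Iso182 vs Iso81: 6
The largest is 10, between Iso269 and Iso182.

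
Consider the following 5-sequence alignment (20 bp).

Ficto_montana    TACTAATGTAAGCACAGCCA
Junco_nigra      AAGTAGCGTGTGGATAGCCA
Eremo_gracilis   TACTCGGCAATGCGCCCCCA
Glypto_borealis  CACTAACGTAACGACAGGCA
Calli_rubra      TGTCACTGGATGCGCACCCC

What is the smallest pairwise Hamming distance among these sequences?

5

Pairwise Hamming distances:
  Ficto_montana vs Junco_nigra: 8
  Ficto_montana vs Eremo_gracilis: 9
  Ficto_montana vs Glypto_borealis: 5
  Ficto_montana vs Calli_rubra: 9
  Junco_nigra vs Eremo_gracilis: 12
  Junco_nigra vs Glypto_borealis: 8
  Junco_nigra vs Calli_rubra: 13
  Eremo_gracilis vs Glypto_borealis: 13
  Eremo_gracilis vs Calli_rubra: 10
  Glypto_borealis vs Calli_rubra: 14
The smallest is 5, between Ficto_montana and Glypto_borealis.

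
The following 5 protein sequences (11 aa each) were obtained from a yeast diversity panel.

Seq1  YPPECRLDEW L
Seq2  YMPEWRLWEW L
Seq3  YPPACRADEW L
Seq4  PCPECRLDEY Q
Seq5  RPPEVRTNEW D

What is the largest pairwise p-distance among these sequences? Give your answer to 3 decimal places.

0.636

Pairwise Hamming distances:
  Seq1 vs Seq2: 3
  Seq1 vs Seq3: 2
  Seq1 vs Seq4: 4
  Seq1 vs Seq5: 5
  Seq2 vs Seq3: 5
  Seq2 vs Seq4: 6
  Seq2 vs Seq5: 6
  Seq3 vs Seq4: 6
  Seq3 vs Seq5: 6
  Seq4 vs Seq5: 7
The largest is 7 mismatches, between Seq4 and Seq5; p = 7/11 = 0.636.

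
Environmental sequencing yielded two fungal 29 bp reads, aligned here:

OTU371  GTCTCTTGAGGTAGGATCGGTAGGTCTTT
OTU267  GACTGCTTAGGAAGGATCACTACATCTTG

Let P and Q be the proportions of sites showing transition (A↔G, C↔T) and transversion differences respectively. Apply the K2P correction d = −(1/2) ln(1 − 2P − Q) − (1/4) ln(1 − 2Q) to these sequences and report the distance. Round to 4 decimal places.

0.4622

The sequences differ at positions 2 (T/A, transversion), 5 (C/G, transversion), 6 (T/C, transition), 8 (G/T, transversion), 12 (T/A, transversion), 19 (G/A, transition), 20 (G/C, transversion), 23 (G/C, transversion), 24 (G/A, transition), 29 (T/G, transversion).
Of the 10 differences, 3 transitions and 7 transversions over 29 sites: P = 3/29 = 0.103448, Q = 7/29 = 0.241379.
d = −0.5·ln(0.551725) − 0.25·ln(0.517242) = −0.5·(-0.594706) − 0.25·(-0.659244) = 0.4622.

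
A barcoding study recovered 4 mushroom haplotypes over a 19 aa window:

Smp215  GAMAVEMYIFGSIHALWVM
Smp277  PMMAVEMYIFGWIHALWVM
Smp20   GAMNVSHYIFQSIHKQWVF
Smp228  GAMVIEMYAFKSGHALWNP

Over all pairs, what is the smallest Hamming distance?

3

Pairwise Hamming distances:
  Smp215 vs Smp277: 3
  Smp215 vs Smp20: 7
  Smp215 vs Smp228: 7
  Smp277 vs Smp20: 10
  Smp277 vs Smp228: 10
  Smp20 vs Smp228: 11
The smallest is 3, between Smp215 and Smp277.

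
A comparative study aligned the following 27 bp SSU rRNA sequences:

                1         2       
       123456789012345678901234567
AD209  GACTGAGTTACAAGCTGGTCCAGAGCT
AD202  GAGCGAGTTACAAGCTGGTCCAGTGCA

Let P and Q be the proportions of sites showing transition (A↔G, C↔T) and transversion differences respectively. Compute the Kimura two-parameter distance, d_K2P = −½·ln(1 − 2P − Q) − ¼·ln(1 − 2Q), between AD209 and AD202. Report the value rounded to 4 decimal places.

0.1652

Mismatches occur at site 3 (C/G, transversion), site 4 (T/C, transition), site 24 (A/T, transversion), site 27 (T/A, transversion).
Of the 4 differences, 1 transition and 3 transversions over 27 sites: P = 1/27 = 0.037037, Q = 3/27 = 0.111111.
d = −0.5·ln(0.814815) − 0.25·ln(0.777778) = −0.5·(-0.204794) − 0.25·(-0.251314) = 0.1652.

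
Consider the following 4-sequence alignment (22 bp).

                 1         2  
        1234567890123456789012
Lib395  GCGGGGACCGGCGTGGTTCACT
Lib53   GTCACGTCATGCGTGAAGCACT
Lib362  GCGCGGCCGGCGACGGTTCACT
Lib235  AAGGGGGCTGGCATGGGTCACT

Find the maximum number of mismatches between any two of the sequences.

Pairwise Hamming distances:
  Lib395 vs Lib53: 10
  Lib395 vs Lib362: 7
  Lib395 vs Lib235: 6
  Lib53 vs Lib362: 14
  Lib53 vs Lib235: 12
  Lib362 vs Lib235: 9
The largest is 14, between Lib53 and Lib362.

14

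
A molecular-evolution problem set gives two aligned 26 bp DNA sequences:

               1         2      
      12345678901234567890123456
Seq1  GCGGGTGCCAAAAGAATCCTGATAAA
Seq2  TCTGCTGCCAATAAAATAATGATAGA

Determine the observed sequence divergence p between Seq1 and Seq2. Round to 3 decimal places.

Mismatches occur at site 1 (G↔T), site 3 (G↔T), site 5 (G↔C), site 12 (A↔T), site 14 (G↔A), site 18 (C↔A), site 19 (C↔A), site 25 (A↔G).
There are 8 differences over 26 sites, so p = 8/26 = 0.308.

0.308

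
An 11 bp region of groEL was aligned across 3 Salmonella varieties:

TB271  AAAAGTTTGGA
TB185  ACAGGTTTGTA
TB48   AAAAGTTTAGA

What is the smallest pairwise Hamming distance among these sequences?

Pairwise Hamming distances:
  TB271 vs TB185: 3
  TB271 vs TB48: 1
  TB185 vs TB48: 4
The smallest is 1, between TB271 and TB48.

1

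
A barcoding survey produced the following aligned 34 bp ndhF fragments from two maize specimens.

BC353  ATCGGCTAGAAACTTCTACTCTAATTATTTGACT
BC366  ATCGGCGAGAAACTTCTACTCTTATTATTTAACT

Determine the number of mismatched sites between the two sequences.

The sequences differ at positions 7 (T/G), 23 (A/T), 31 (G/A).
That gives 3 mismatches out of 34 aligned sites, so the Hamming distance is 3.

3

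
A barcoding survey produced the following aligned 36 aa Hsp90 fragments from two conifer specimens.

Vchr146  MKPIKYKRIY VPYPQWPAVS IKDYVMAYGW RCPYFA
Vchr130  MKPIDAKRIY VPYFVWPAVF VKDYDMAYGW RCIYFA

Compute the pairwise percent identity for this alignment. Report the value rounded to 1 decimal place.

Differing sites — 5:K/D; 6:Y/A; 14:P/F; 15:Q/V; 20:S/F; 21:I/V; 25:V/D; 33:P/I.
28 of the 36 sites match, so the percent identity is 28/36 × 100 = 77.8%.

77.8%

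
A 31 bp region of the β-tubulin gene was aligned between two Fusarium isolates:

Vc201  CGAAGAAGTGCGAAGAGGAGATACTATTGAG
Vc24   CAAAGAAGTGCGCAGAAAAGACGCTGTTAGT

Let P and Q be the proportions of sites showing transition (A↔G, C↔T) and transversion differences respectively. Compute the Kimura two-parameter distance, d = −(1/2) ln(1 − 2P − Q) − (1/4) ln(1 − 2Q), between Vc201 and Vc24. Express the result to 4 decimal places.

0.4691

Mismatches occur at site 2 (G↔A, transition), site 13 (A↔C, transversion), site 17 (G↔A, transition), site 18 (G↔A, transition), site 22 (T↔C, transition), site 23 (A↔G, transition), site 26 (A↔G, transition), site 29 (G↔A, transition), site 30 (A↔G, transition), site 31 (G↔T, transversion).
Of the 10 differences, 8 transitions and 2 transversions over 31 sites: P = 8/31 = 0.258065, Q = 2/31 = 0.064516.
d = −0.5·ln(0.419354) − 0.25·ln(0.870968) = −0.5·(-0.869040) − 0.25·(-0.138150) = 0.4691.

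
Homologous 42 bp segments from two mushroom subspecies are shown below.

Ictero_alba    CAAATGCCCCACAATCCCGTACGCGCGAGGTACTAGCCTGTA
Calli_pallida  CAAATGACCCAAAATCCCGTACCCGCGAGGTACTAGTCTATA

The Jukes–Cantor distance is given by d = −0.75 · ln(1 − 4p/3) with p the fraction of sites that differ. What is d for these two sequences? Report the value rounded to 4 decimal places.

0.1296

Differing sites — 7:C/A; 12:C/A; 23:G/C; 37:C/T; 40:G/A.
p = 5/42 = 0.119048.
d = −0.75 · ln(1 − (4/3)·0.119048) = −0.75 · ln(0.841269) = −0.75 · (-0.172844) = 0.1296.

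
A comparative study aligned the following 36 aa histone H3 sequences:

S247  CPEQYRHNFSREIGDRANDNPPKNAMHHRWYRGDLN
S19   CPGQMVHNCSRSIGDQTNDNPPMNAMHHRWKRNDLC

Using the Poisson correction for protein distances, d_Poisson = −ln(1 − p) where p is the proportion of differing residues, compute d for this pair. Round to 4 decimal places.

Differing sites — 3:E/G; 5:Y/M; 6:R/V; 9:F/C; 12:E/S; 16:R/Q; 17:A/T; 23:K/M; 31:Y/K; 33:G/N; 36:N/C.
p = 11/36 = 0.305556.
d = −ln(1 − 0.305556) = −ln(0.694444) = 0.3646.

0.3646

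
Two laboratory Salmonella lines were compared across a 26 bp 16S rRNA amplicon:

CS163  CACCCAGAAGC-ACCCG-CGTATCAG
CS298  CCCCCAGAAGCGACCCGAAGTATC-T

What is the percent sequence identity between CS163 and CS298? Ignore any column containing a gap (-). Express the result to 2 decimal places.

86.96%

Excluding the 3 gap columns leaves 23 comparable sites.
The sequences differ at positions 2 (A/C), 19 (C/A), 26 (G/T).
20 of the 23 comparable sites match, so the percent identity is 20/23 × 100 = 86.96%.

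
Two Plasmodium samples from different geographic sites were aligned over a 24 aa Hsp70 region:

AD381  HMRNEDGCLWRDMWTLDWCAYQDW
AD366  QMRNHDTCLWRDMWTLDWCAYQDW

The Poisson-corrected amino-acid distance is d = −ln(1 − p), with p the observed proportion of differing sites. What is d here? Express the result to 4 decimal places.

0.1335

Differing sites — 1:H/Q; 5:E/H; 7:G/T.
p = 3/24 = 0.125000.
d = −ln(1 − 0.125000) = −ln(0.875000) = 0.1335.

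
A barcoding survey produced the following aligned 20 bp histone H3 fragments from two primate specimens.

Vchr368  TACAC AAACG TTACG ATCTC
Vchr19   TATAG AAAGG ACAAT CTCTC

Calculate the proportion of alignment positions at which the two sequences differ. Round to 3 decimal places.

Differing sites — 3:C/T; 5:C/G; 9:C/G; 11:T/A; 12:T/C; 14:C/A; 15:G/T; 16:A/C.
There are 8 differences over 20 sites, so p = 8/20 = 0.400.

0.400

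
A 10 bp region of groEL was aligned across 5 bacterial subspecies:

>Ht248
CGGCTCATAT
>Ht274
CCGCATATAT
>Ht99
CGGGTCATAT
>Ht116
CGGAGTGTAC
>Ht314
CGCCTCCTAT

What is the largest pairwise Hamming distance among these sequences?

Pairwise Hamming distances:
  Ht248 vs Ht274: 3
  Ht248 vs Ht99: 1
  Ht248 vs Ht116: 5
  Ht248 vs Ht314: 2
  Ht274 vs Ht99: 4
  Ht274 vs Ht116: 5
  Ht274 vs Ht314: 5
  Ht99 vs Ht116: 5
  Ht99 vs Ht314: 3
  Ht116 vs Ht314: 6
The largest is 6, between Ht116 and Ht314.

6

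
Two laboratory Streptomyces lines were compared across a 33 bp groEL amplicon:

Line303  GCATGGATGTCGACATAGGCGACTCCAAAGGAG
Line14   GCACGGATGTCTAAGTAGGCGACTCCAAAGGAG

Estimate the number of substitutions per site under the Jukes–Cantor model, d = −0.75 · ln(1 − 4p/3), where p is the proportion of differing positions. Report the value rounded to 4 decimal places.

Mismatches occur at site 4 (T→C), site 12 (G→T), site 14 (C→A), site 15 (A→G).
p = 4/33 = 0.121212.
d = −0.75 · ln(1 − (4/3)·0.121212) = −0.75 · ln(0.838384) = −0.75 · (-0.176279) = 0.1322.

0.1322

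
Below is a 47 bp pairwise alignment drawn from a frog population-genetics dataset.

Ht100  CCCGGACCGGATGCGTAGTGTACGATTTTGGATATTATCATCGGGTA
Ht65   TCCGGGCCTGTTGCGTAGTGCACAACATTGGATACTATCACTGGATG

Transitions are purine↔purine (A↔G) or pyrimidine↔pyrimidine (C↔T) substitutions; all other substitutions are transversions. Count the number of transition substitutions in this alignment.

The sequences differ at positions 1 (C/T, transition), 6 (A/G, transition), 9 (G/T, transversion), 11 (A/T, transversion), 21 (T/C, transition), 24 (G/A, transition), 26 (T/C, transition), 27 (T/A, transversion), 35 (T/C, transition), 41 (T/C, transition), 42 (C/T, transition), 45 (G/A, transition), 47 (A/G, transition).
Of the 13 differences, 10 transitions and 3 transversions, so the answer is 10.

10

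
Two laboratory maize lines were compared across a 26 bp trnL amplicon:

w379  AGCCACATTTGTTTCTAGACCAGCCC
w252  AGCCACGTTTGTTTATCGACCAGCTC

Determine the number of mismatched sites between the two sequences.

Mismatches occur at site 7 (A/G), site 15 (C/A), site 17 (A/C), site 25 (C/T).
That gives 4 mismatches out of 26 aligned sites, so the Hamming distance is 4.

4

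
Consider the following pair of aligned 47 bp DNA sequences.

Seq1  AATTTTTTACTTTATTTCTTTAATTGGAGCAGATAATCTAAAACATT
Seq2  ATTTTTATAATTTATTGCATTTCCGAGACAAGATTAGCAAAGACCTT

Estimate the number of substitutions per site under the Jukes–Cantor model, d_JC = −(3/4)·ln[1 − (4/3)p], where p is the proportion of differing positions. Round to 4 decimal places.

0.4937

The sequences differ at positions 2 (A/T), 7 (T/A), 10 (C/A), 17 (T/G), 19 (T/A), 22 (A/T), 23 (A/C), 24 (T/C), 25 (T/G), 26 (G/A), 29 (G/C), 30 (C/A), 35 (A/T), 37 (T/G), 39 (T/A), 42 (A/G), 45 (A/C).
p = 17/47 = 0.361702.
d = −0.75 · ln(1 − (4/3)·0.361702) = −0.75 · ln(0.517731) = −0.75 · (-0.658299) = 0.4937.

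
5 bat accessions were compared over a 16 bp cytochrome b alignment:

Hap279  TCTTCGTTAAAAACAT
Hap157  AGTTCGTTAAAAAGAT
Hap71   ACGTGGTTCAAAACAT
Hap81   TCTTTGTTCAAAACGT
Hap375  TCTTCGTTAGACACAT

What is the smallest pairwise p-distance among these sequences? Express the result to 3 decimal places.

Pairwise Hamming distances:
  Hap279 vs Hap157: 3
  Hap279 vs Hap71: 4
  Hap279 vs Hap81: 3
  Hap279 vs Hap375: 2
  Hap157 vs Hap71: 5
  Hap157 vs Hap81: 6
  Hap157 vs Hap375: 5
  Hap71 vs Hap81: 4
  Hap71 vs Hap375: 6
  Hap81 vs Hap375: 5
The smallest is 2 mismatches, between Hap279 and Hap375; p = 2/16 = 0.125.

0.125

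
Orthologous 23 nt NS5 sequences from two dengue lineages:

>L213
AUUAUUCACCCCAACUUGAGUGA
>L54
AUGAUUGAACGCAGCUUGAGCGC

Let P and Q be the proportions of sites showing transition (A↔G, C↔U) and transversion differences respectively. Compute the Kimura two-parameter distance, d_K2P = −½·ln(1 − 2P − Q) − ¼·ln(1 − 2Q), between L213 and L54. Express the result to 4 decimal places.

0.3909

Mismatches occur at site 3 (U→G, transversion), site 7 (C→G, transversion), site 9 (C→A, transversion), site 11 (C→G, transversion), site 14 (A→G, transition), site 21 (U→C, transition), site 23 (A→C, transversion).
Of the 7 differences, 2 transitions and 5 transversions over 23 sites: P = 2/23 = 0.086957, Q = 5/23 = 0.217391.
d = −0.5·ln(0.608695) − 0.25·ln(0.565218) = −0.5·(-0.496438) − 0.25·(-0.570544) = 0.3909.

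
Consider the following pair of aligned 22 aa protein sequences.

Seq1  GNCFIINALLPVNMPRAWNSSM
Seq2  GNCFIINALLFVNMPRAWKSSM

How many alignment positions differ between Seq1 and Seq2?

The sequences differ at positions 11 (P/F), 19 (N/K).
That gives 2 mismatches out of 22 aligned sites, so the Hamming distance is 2.

2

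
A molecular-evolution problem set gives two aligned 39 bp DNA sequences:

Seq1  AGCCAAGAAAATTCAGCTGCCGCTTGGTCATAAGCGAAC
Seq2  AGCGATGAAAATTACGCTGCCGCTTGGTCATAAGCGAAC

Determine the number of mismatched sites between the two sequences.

4

The sequences differ at positions 4 (C/G), 6 (A/T), 14 (C/A), 15 (A/C).
That gives 4 mismatches out of 39 aligned sites, so the Hamming distance is 4.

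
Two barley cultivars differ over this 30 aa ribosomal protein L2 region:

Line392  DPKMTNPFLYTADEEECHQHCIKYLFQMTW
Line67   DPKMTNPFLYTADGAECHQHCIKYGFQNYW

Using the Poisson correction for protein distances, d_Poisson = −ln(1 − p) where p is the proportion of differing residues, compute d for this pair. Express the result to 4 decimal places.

0.1823

Differing sites — 14:E/G; 15:E/A; 25:L/G; 28:M/N; 29:T/Y.
p = 5/30 = 0.166667.
d = −ln(1 − 0.166667) = −ln(0.833333) = 0.1823.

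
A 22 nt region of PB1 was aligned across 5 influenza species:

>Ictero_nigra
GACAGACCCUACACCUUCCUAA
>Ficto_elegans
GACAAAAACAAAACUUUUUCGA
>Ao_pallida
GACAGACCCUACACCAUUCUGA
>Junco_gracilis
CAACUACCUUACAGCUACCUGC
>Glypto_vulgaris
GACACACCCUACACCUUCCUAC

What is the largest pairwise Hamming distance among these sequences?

Pairwise Hamming distances:
  Ictero_nigra vs Ficto_elegans: 10
  Ictero_nigra vs Ao_pallida: 3
  Ictero_nigra vs Junco_gracilis: 9
  Ictero_nigra vs Glypto_vulgaris: 2
  Ficto_elegans vs Ao_pallida: 9
  Ficto_elegans vs Junco_gracilis: 16
  Ficto_elegans vs Glypto_vulgaris: 11
  Ao_pallida vs Junco_gracilis: 10
  Ao_pallida vs Glypto_vulgaris: 5
  Junco_gracilis vs Glypto_vulgaris: 8
The largest is 16, between Ficto_elegans and Junco_gracilis.

16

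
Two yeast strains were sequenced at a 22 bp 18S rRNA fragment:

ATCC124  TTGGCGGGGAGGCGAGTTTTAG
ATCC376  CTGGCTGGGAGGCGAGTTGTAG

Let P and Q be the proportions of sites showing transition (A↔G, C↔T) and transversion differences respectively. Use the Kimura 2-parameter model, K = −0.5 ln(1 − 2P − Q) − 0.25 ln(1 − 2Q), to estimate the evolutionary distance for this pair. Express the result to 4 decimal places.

Mismatches occur at site 1 (T↔C, transition), site 6 (G↔T, transversion), site 19 (T↔G, transversion).
Of the 3 differences, 1 transition and 2 transversions over 22 sites: P = 1/22 = 0.045455, Q = 2/22 = 0.090909.
d = −0.5·ln(0.818181) − 0.25·ln(0.818182) = −0.5·(-0.200672) − 0.25·(-0.200670) = 0.1505.

0.1505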